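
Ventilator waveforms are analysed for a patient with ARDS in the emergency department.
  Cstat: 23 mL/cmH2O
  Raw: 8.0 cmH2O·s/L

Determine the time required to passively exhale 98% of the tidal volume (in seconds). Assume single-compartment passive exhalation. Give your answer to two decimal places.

0.72

τ = R × C = 8.0 × 23 mL/cmH2O = 8.0 × 0.023 L/cmH2O = 0.184 s.
Exhaled fraction f = 1 − e^(−t/τ) → t = −τ·ln(1 − f) = −0.184·ln(0.02) = 0.7198 s.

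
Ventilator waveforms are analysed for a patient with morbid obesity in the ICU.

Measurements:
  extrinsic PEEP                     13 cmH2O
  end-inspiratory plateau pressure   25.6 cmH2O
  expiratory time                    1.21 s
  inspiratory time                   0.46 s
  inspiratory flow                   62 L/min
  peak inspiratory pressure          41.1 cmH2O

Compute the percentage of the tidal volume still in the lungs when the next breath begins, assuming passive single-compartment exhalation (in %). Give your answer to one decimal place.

11.8

Flow: 62 L/min ÷ 60 = 1.0333 L/s.
Vt = flow × Ti = 1.0333 L/s × 0.46 s × 1000 mL/L = 475.32 mL.
R = (PIP − Pplat)/V̇ = (41.1 − 25.6) / 1.0333 = 15.5/1.0333 = 15.0 cmH2O·s/L.
C = Vt/(Pplat − PEEP) = 475.32 / (25.6 − 13) = 475.32/12.6 = 37.724 mL/cmH2O.
τ = R × C = 15.0 × 0.03772 L/cmH2O = 0.5658 s.
Fraction remaining at end-expiration = e^(−Te/τ) = e^(−1.21/0.5658) = 0.1178 → 11.78%.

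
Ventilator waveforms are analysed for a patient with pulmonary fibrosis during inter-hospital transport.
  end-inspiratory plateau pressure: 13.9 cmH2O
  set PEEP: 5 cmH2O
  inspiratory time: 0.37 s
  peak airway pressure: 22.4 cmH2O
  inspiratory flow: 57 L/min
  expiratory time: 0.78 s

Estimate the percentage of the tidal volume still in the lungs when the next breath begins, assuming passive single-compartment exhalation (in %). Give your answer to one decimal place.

Flow: 57 L/min ÷ 60 = 0.95 L/s.
Vt = flow × Ti = 0.95 L/s × 0.37 s × 1000 mL/L = 351.5 mL.
R = (PIP − Pplat)/V̇ = (22.4 − 13.9) / 0.95 = 8.5/0.95 = 8.947 cmH2O·s/L.
C = Vt/(Pplat − PEEP) = 351.5 / (13.9 − 5) = 351.5/8.9 = 39.494 mL/cmH2O.
τ = R × C = 8.947 × 0.03949 L/cmH2O = 0.3533 s.
Fraction remaining at end-expiration = e^(−Te/τ) = e^(−0.78/0.3533) = 0.1099 → 10.99%.

11.0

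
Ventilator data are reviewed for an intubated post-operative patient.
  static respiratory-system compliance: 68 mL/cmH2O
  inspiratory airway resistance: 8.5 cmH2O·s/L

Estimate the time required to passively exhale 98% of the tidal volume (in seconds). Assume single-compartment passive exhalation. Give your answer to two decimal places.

τ = R × C = 8.5 × 68 mL/cmH2O = 8.5 × 0.068 L/cmH2O = 0.578 s.
Exhaled fraction f = 1 − e^(−t/τ) → t = −τ·ln(1 − f) = −0.578·ln(0.02) = 2.261 s.

2.26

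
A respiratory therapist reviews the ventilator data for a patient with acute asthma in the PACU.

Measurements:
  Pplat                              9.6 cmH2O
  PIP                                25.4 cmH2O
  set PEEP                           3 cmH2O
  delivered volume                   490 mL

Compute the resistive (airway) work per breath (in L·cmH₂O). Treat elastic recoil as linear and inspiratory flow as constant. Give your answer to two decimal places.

With constant inspiratory flow the resistive pressure is constant at PIP − Pplat = 25.4 − 9.6 = 15.8 cmH2O, so resistive work = 15.8 × 0.490 = 7.742 L·cmH2O.

7.74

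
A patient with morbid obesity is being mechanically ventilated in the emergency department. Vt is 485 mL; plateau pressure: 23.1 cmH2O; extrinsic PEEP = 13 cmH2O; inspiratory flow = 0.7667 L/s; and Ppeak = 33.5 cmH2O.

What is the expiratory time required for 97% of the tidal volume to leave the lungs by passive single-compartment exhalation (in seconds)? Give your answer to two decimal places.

R = (PIP − Pplat)/V̇ = (33.5 − 23.1) / 0.7667 = 10.4/0.7667 = 13.565 cmH2O·s/L.
C = Vt/(Pplat − PEEP) = 485.0 / (23.1 − 13) = 485.0/10.1 = 48.02 mL/cmH2O.
τ = R × C = 13.565 × 0.04802 L/cmH2O = 0.6514 s.
t = −τ·ln(1 − 0.97) = −0.6514·ln(0.03) = 2.284 s.

2.28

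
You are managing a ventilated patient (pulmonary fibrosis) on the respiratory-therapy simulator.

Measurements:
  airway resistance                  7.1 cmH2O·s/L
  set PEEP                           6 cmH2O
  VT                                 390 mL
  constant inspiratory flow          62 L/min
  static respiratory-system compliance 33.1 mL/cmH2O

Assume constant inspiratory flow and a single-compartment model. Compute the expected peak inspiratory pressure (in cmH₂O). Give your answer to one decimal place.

Flow: 62 L/min ÷ 60 = 1.0333 L/s.
Equation of motion (constant flow): PIP = Vt/C + R·V̇ + PEEP.
PIP = 390/33.1 + 7.1×1.0333 + 6 = 11.782 + 7.336 + 6 = 25.118 cmH2O.

25.1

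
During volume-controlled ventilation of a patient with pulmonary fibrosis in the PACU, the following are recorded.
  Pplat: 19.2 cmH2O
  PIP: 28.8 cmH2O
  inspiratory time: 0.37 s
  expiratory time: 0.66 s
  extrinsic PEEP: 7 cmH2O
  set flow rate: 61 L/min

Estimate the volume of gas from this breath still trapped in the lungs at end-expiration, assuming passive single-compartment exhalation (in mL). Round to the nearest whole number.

Flow: 61 L/min ÷ 60 = 1.0167 L/s.
Vt = flow × Ti = 1.0167 L/s × 0.37 s × 1000 mL/L = 376.18 mL.
R = (PIP − Pplat)/V̇ = (28.8 − 19.2) / 1.0167 = 9.6/1.0167 = 9.442 cmH2O·s/L.
C = Vt/(Pplat − PEEP) = 376.18 / (19.2 − 7) = 376.18/12.2 = 30.834 mL/cmH2O.
τ = R × C = 9.442 × 0.03083 L/cmH2O = 0.2911 s.
Fraction remaining = e^(−Te/τ) = e^(−0.66/0.2911) = 0.1036.
Trapped volume = 376.18 × 0.1036 = 38.972 mL.

39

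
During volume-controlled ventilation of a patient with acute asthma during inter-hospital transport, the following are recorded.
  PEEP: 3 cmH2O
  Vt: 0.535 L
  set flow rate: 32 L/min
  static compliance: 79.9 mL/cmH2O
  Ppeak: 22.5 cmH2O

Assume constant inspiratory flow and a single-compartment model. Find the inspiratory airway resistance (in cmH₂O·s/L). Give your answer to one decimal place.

Flow: 32 L/min ÷ 60 = 0.5333 L/s.
Equation of motion (constant flow): PIP = Vt/C + R·V̇ + PEEP.
R·V̇ = PIP − Vt/C − PEEP = 22.5 − 535/79.9 − 3 = 22.5 − 6.696 − 3 = 12.804 cmH2O.
R = 12.804 / 0.5333 = 24.009 cmH2O·s/L.

24.0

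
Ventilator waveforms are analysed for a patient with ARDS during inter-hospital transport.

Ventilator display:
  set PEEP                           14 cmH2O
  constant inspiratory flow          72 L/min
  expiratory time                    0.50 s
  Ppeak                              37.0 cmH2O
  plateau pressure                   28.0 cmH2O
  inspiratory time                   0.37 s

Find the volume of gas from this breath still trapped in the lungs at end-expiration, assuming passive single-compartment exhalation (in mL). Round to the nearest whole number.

Flow: 72 L/min ÷ 60 = 1.2 L/s.
Vt = flow × Ti = 1.2 L/s × 0.37 s × 1000 mL/L = 444.0 mL.
R = (PIP − Pplat)/V̇ = (37.0 − 28.0) / 1.2 = 9.0/1.2 = 7.5 cmH2O·s/L.
C = Vt/(Pplat − PEEP) = 444.0 / (28.0 − 14) = 444.0/14.0 = 31.714 mL/cmH2O.
τ = R × C = 7.5 × 0.03171 L/cmH2O = 0.2378 s.
Fraction remaining = e^(−Te/τ) = e^(−0.50/0.2378) = 0.1221.
Trapped volume = 444.0 × 0.1221 = 54.212 mL.

54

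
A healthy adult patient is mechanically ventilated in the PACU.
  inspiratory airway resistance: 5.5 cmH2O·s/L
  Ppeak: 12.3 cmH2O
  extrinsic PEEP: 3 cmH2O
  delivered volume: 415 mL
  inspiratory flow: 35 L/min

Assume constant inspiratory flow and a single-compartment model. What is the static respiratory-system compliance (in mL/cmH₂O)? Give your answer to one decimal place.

Flow: 35 L/min ÷ 60 = 0.5833 L/s.
Equation of motion (constant flow): PIP = Vt/C + R·V̇ + PEEP.
Vt/C = PIP − R·V̇ − PEEP = 12.3 − 5.5×0.5833 − 3 = 12.3 − 3.208 − 3 = 6.092 cmH2O.
C = Vt / 6.092 = 415 / 6.092 = 68.122 mL/cmH2O.

68.1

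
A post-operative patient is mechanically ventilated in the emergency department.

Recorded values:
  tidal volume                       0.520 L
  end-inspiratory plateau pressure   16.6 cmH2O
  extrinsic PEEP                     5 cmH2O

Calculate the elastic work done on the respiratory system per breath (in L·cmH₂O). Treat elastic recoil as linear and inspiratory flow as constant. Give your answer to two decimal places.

3.02

Elastic work ≈ ½ × (Pplat − PEEP) × Vt = 0.5 × (16.6 − 5) × 0.520 L = 0.5 × 11.6 × 0.520 = 3.016 L·cmH2O.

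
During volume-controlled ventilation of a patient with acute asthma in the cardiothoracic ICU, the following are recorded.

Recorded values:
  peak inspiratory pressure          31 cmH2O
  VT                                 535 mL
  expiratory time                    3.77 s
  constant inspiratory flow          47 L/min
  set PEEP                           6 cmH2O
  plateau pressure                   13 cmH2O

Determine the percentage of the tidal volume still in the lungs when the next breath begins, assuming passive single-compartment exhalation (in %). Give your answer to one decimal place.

11.7

Flow: 47 L/min ÷ 60 = 0.7833 L/s.
R = (PIP − Pplat)/V̇ = (31 − 13) / 0.7833 = 18.0/0.7833 = 22.98 cmH2O·s/L.
C = Vt/(Pplat − PEEP) = 535.0 / (13 − 6) = 535.0/7.0 = 76.429 mL/cmH2O.
τ = R × C = 22.98 × 0.07643 L/cmH2O = 1.756 s.
Fraction remaining at end-expiration = e^(−Te/τ) = e^(−3.77/1.756) = 0.1168 → 11.68%.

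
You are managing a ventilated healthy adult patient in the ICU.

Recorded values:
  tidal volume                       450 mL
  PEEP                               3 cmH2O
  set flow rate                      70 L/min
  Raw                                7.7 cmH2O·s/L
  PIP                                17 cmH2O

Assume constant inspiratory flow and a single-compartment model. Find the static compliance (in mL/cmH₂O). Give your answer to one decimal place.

89.7

Flow: 70 L/min ÷ 60 = 1.1667 L/s.
Equation of motion (constant flow): PIP = Vt/C + R·V̇ + PEEP.
Vt/C = PIP − R·V̇ − PEEP = 17 − 7.7×1.1667 − 3 = 17 − 8.984 − 3 = 5.016 cmH2O.
C = Vt / 5.016 = 450 / 5.016 = 89.713 mL/cmH2O.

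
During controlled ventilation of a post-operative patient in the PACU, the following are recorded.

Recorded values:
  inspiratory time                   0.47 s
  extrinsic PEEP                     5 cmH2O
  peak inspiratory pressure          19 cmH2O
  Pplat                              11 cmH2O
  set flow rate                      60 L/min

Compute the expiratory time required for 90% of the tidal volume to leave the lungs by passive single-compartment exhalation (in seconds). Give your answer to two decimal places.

Flow: 60 L/min ÷ 60 = 1 L/s.
Vt = flow × Ti = 1 L/s × 0.47 s × 1000 mL/L = 470.0 mL.
R = (PIP − Pplat)/V̇ = (19 − 11) / 1 = 8.0/1 = 8.0 cmH2O·s/L.
C = Vt/(Pplat − PEEP) = 470.0 / (11 − 5) = 470.0/6.0 = 78.333 mL/cmH2O.
τ = R × C = 8.0 × 0.07833 L/cmH2O = 0.6266 s.
t = −τ·ln(1 − 0.90) = −0.6266·ln(0.1) = 1.443 s.

1.44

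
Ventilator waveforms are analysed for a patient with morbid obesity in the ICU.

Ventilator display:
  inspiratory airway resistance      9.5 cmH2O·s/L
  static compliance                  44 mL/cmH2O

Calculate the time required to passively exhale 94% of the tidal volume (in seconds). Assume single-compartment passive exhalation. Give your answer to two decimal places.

τ = R × C = 9.5 × 44 mL/cmH2O = 9.5 × 0.044 L/cmH2O = 0.418 s.
Exhaled fraction f = 1 − e^(−t/τ) → t = −τ·ln(1 − f) = −0.418·ln(0.06) = 1.176 s.

1.18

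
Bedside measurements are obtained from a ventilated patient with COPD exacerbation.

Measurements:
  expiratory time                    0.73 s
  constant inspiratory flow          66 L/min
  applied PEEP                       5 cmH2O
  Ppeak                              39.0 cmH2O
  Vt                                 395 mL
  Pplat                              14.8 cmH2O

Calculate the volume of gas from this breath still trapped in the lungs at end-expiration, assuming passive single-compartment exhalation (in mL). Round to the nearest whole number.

173

Flow: 66 L/min ÷ 60 = 1.1 L/s.
R = (PIP − Pplat)/V̇ = (39.0 − 14.8) / 1.1 = 24.2/1.1 = 22.0 cmH2O·s/L.
C = Vt/(Pplat − PEEP) = 395.0 / (14.8 − 5) = 395.0/9.8 = 40.306 mL/cmH2O.
τ = R × C = 22.0 × 0.04031 L/cmH2O = 0.8868 s.
Fraction remaining = e^(−Te/τ) = e^(−0.73/0.8868) = 0.439.
Trapped volume = 395.0 × 0.439 = 173.41 mL.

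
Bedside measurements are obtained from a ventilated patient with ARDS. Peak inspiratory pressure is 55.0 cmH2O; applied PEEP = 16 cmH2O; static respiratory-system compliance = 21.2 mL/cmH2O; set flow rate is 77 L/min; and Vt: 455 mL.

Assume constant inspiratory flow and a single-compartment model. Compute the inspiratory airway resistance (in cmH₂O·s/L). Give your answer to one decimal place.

13.7

Flow: 77 L/min ÷ 60 = 1.2833 L/s.
Equation of motion (constant flow): PIP = Vt/C + R·V̇ + PEEP.
R·V̇ = PIP − Vt/C − PEEP = 55.0 − 455/21.2 − 16 = 55.0 − 21.462 − 16 = 17.538 cmH2O.
R = 17.538 / 1.2833 = 13.666 cmH2O·s/L.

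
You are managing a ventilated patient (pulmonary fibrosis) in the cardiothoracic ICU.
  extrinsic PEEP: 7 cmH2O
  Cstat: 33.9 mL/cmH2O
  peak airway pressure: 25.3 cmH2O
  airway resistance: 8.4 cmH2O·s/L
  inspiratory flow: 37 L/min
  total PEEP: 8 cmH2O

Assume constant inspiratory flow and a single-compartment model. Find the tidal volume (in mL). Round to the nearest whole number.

411

Flow: 37 L/min ÷ 60 = 0.6167 L/s.
Total PEEP = 8 cmH2O (set 7 + intrinsic 1); this is the baseline alveolar pressure.
Equation of motion (constant flow): PIP = Vt/C + R·V̇ + PEEP.
Vt/C = PIP − R·V̇ − PEEP = 25.3 − 5.18 − 8 = 12.12 cmH2O.
Vt = C × 12.12 = 33.9 × 12.12 = 410.87 mL.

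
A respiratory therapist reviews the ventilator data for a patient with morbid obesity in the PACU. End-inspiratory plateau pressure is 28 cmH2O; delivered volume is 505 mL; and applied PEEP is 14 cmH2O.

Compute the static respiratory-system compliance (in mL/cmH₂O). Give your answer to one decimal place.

Cstat = Vt / (Pplat − PEEP) = 505 / (28 − 14) = 505 / 14.0 = 36.071 mL/cmH2O.

36.1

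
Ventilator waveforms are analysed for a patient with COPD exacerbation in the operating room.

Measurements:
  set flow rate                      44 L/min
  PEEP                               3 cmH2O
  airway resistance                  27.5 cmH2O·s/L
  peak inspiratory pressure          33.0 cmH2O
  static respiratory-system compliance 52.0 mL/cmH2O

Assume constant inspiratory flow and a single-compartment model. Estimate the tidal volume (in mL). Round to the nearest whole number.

511

Flow: 44 L/min ÷ 60 = 0.7333 L/s.
Equation of motion (constant flow): PIP = Vt/C + R·V̇ + PEEP.
Vt/C = PIP − R·V̇ − PEEP = 33.0 − 20.166 − 3 = 9.834 cmH2O.
Vt = C × 9.834 = 52.0 × 9.834 = 511.37 mL.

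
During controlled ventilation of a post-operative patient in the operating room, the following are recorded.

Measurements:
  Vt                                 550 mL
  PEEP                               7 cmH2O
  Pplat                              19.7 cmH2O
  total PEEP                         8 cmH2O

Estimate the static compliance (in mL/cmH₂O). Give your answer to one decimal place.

End-expiratory occlusion gives total PEEP = 8 cmH2O (intrinsic PEEP = 8 − 7 = 1). Use total PEEP for the elastic gradient.
Cstat = Vt / (Pplat − PEEPtotal) = 550 / (19.7 − 8) = 550 / 11.7 = 47.009 mL/cmH2O.

47.0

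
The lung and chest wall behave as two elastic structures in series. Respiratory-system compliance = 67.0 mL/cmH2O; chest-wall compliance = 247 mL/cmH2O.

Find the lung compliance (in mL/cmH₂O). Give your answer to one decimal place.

91.9

1/CL = 1/Crs − 1/Ccw.
1/CL = 1/67.0 − 1/247 = 0.01088.
CL = 91.912 mL/cmH2O.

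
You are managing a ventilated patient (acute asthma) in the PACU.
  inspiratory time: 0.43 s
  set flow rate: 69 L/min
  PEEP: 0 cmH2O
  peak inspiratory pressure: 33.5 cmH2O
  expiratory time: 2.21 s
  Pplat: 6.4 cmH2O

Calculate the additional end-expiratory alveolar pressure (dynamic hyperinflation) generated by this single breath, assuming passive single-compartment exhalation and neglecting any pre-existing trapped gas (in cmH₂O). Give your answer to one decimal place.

1.9

Flow: 69 L/min ÷ 60 = 1.15 L/s.
Vt = flow × Ti = 1.15 L/s × 0.43 s × 1000 mL/L = 494.5 mL.
R = (PIP − Pplat)/V̇ = (33.5 − 6.4) / 1.15 = 27.1/1.15 = 23.565 cmH2O·s/L.
C = Vt/(Pplat − PEEP) = 494.5 / (6.4 − 0) = 494.5/6.4 = 77.266 mL/cmH2O.
τ = R × C = 23.565 × 0.07727 L/cmH2O = 1.821 s.
Fraction remaining = e^(−Te/τ) = e^(−2.21/1.821) = 0.2971; trapped volume = 494.5 × 0.2971 = 146.92 mL.
Additional alveolar pressure from trapping ≈ V_trapped / C = 146.92 / 77.266 = 1.901 cmH2O.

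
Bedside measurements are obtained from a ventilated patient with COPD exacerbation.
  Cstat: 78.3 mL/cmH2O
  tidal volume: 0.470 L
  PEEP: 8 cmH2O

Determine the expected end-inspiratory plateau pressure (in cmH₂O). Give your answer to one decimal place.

14.0

Pplat = PEEP + Vt / Cstat = 8 + 470 / 78.3 = 8 + 6.003 = 14.003 cmH2O.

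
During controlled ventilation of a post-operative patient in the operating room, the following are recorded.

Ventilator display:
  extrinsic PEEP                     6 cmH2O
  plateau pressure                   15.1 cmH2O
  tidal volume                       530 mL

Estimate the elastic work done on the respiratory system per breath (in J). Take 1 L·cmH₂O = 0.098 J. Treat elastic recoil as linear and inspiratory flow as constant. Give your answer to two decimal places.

Elastic work ≈ ½ × (Pplat − PEEP) × Vt = 0.5 × (15.1 − 6) × 0.530 L = 0.5 × 9.1 × 0.530 = 2.412 L·cmH2O.
× 0.098 J/(L·cmH2O) → 0.2364 J.

0.24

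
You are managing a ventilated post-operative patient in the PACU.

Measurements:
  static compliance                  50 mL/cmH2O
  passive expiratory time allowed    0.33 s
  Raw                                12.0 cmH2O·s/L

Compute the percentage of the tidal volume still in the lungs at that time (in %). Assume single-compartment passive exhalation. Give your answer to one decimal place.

57.7

τ = R × C = 12.0 × 50 mL/cmH2O = 12.0 × 0.050 L/cmH2O = 0.6 s.
Passive exhalation: V(t)/V₀ = e^(−t/τ) = e^(−0.33/0.6) = 0.5769.
Fraction remaining = 0.5769 → 57.69%.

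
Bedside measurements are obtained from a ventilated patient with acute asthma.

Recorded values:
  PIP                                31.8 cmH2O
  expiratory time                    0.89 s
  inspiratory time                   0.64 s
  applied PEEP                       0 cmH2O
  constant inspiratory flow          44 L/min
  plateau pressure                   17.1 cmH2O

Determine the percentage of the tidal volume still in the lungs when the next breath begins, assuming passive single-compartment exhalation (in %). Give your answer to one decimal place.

Flow: 44 L/min ÷ 60 = 0.7333 L/s.
Vt = flow × Ti = 0.7333 L/s × 0.64 s × 1000 mL/L = 469.31 mL.
R = (PIP − Pplat)/V̇ = (31.8 − 17.1) / 0.7333 = 14.7/0.7333 = 20.046 cmH2O·s/L.
C = Vt/(Pplat − PEEP) = 469.31 / (17.1 − 0) = 469.31/17.1 = 27.445 mL/cmH2O.
τ = R × C = 20.046 × 0.02745 L/cmH2O = 0.5503 s.
Fraction remaining at end-expiration = e^(−Te/τ) = e^(−0.89/0.5503) = 0.1984 → 19.84%.

19.8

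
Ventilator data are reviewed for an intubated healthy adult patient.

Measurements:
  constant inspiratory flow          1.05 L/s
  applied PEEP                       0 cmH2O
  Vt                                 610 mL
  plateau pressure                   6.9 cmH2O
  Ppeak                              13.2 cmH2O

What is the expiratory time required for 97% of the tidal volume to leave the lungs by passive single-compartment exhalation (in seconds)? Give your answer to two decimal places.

R = (PIP − Pplat)/V̇ = (13.2 − 6.9) / 1.05 = 6.3/1.05 = 6.0 cmH2O·s/L.
C = Vt/(Pplat − PEEP) = 610.0 / (6.9 − 0) = 610.0/6.9 = 88.406 mL/cmH2O.
τ = R × C = 6.0 × 0.08841 L/cmH2O = 0.5305 s.
t = −τ·ln(1 − 0.97) = −0.5305·ln(0.03) = 1.86 s.

1.86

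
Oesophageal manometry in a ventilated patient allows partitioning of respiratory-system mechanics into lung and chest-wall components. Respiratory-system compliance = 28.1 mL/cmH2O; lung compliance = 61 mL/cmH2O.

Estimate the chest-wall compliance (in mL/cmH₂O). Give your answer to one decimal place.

1/Ccw = 1/Crs − 1/CL.
1/Ccw = 1/28.1 − 1/61 = 0.01919.
Ccw = 52.11 mL/cmH2O.

52.1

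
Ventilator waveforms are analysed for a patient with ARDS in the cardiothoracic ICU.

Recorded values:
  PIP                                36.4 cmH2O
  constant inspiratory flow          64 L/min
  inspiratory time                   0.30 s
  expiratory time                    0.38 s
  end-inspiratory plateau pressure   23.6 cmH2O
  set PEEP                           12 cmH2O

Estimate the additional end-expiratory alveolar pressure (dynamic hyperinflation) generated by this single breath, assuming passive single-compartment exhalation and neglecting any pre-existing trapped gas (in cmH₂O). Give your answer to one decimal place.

3.7

Flow: 64 L/min ÷ 60 = 1.0667 L/s.
Vt = flow × Ti = 1.0667 L/s × 0.30 s × 1000 mL/L = 320.01 mL.
R = (PIP − Pplat)/V̇ = (36.4 − 23.6) / 1.0667 = 12.8/1.0667 = 12.0 cmH2O·s/L.
C = Vt/(Pplat − PEEP) = 320.01 / (23.6 − 12) = 320.01/11.6 = 27.587 mL/cmH2O.
τ = R × C = 12.0 × 0.02759 L/cmH2O = 0.3311 s.
Fraction remaining = e^(−Te/τ) = e^(−0.38/0.3311) = 0.3174; trapped volume = 320.01 × 0.3174 = 101.57 mL.
Additional alveolar pressure from trapping ≈ V_trapped / C = 101.57 / 27.587 = 3.682 cmH2O.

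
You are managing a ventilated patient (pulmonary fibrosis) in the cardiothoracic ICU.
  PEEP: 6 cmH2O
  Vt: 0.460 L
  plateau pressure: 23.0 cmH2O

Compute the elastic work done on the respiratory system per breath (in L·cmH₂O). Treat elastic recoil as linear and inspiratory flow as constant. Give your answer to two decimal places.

Elastic work ≈ ½ × (Pplat − PEEP) × Vt = 0.5 × (23.0 − 6) × 0.460 L = 0.5 × 17.0 × 0.460 = 3.91 L·cmH2O.

3.91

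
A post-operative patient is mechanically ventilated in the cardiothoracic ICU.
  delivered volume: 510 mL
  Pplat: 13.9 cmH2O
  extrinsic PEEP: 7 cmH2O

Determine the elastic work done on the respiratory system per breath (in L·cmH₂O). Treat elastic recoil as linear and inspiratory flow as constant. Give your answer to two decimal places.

Elastic work ≈ ½ × (Pplat − PEEP) × Vt = 0.5 × (13.9 − 7) × 0.510 L = 0.5 × 6.9 × 0.510 = 1.76 L·cmH2O.

1.76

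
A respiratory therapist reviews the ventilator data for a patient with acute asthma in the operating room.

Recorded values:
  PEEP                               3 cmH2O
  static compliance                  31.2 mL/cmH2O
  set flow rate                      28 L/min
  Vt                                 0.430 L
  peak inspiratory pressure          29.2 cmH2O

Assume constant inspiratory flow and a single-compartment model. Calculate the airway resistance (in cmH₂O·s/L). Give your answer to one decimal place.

Flow: 28 L/min ÷ 60 = 0.4667 L/s.
Equation of motion (constant flow): PIP = Vt/C + R·V̇ + PEEP.
R·V̇ = PIP − Vt/C − PEEP = 29.2 − 430/31.2 − 3 = 29.2 − 13.782 − 3 = 12.418 cmH2O.
R = 12.418 / 0.4667 = 26.608 cmH2O·s/L.

26.6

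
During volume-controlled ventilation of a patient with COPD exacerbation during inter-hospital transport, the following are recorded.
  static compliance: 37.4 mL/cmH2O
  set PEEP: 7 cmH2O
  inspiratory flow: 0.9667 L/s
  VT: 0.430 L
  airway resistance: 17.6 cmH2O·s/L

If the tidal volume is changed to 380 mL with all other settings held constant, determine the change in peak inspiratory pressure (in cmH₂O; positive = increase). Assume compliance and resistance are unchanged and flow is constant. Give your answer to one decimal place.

PIP = Vt/C + R·V̇ + PEEP (constant-flow equation of motion).
Only the elastic term changes: ΔPIP = ΔVt / C = (380 − 430) / 37.4 = -1.337 cmH2O.

-1.3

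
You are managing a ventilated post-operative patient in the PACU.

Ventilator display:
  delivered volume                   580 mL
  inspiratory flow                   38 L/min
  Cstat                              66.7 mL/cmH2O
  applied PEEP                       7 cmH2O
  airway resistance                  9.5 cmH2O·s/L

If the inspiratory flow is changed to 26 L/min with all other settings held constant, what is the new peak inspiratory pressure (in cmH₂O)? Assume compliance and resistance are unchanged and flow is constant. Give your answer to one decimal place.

Flow: 38 L/min ÷ 60 = 0.6333 L/s.
New flow: 26 L/min ÷ 60 = 0.4333 L/s.
PIP = Vt/C + R·V̇ + PEEP (constant-flow equation of motion).
Only the resistive term changes: ΔPIP = R × ΔV̇ = 9.5 × (0.4333 − 0.6333) = 9.5 × -0.2 = -1.9 cmH2O.
Original PIP = 580/66.7 + 9.5×0.6333 + 7 = 21.712 cmH2O; new PIP = 21.712 + (-1.9) = 19.812 cmH2O.

19.8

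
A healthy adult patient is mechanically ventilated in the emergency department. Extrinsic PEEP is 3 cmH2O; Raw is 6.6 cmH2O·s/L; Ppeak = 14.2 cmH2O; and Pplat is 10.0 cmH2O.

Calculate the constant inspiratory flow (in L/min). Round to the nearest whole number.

flow = (PIP − Pplat) / Raw = (14.2 − 10.0) / 6.6 = 0.6364 L/s × 60 = 38.184 L/min.

38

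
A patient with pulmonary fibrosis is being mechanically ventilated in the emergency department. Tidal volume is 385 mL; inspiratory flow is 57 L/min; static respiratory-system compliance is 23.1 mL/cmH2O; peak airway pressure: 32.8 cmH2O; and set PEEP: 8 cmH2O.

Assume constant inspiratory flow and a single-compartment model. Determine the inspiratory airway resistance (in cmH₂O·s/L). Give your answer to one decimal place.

Flow: 57 L/min ÷ 60 = 0.95 L/s.
Equation of motion (constant flow): PIP = Vt/C + R·V̇ + PEEP.
R·V̇ = PIP − Vt/C − PEEP = 32.8 − 385/23.1 − 8 = 32.8 − 16.667 − 8 = 8.133 cmH2O.
R = 8.133 / 0.95 = 8.561 cmH2O·s/L.

8.6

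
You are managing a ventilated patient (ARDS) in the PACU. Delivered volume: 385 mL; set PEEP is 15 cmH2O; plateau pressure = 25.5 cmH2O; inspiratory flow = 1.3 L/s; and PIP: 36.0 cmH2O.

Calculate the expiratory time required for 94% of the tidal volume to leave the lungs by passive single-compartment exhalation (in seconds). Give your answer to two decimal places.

R = (PIP − Pplat)/V̇ = (36.0 − 25.5) / 1.3 = 10.5/1.3 = 8.077 cmH2O·s/L.
C = Vt/(Pplat − PEEP) = 385.0 / (25.5 − 15) = 385.0/10.5 = 36.667 mL/cmH2O.
τ = R × C = 8.077 × 0.03667 L/cmH2O = 0.2962 s.
t = −τ·ln(1 − 0.94) = −0.2962·ln(0.06) = 0.8333 s.

0.83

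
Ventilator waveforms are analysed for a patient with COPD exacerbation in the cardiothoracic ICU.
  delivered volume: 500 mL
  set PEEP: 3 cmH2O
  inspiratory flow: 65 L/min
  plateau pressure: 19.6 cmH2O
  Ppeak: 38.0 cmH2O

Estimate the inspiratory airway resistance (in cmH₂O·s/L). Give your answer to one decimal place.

17.0

Flow: 65 L/min ÷ 60 = 1.0833 L/s.
Raw = (PIP − Pplat) / flow = (38.0 − 19.6) / 1.0833 = 18.4 / 1.0833 = 16.985 cmH2O·s/L.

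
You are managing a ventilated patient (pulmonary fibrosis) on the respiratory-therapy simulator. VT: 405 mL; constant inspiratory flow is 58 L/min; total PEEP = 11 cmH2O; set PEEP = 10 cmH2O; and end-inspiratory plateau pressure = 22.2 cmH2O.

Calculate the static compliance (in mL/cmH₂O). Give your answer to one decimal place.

End-expiratory occlusion gives total PEEP = 11 cmH2O (intrinsic PEEP = 11 − 10 = 1). Use total PEEP for the elastic gradient.
Cstat = Vt / (Pplat − PEEPtotal) = 405 / (22.2 − 11) = 405 / 11.2 = 36.161 mL/cmH2O.

36.2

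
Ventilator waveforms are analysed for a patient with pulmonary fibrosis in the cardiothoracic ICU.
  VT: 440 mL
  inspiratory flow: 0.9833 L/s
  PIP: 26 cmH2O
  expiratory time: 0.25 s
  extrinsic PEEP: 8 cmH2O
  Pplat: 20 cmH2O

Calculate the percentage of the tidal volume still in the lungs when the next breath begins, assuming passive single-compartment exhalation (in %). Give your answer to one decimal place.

R = (PIP − Pplat)/V̇ = (26 − 20) / 0.9833 = 6.0/0.9833 = 6.102 cmH2O·s/L.
C = Vt/(Pplat − PEEP) = 440.0 / (20 − 8) = 440.0/12.0 = 36.667 mL/cmH2O.
τ = R × C = 6.102 × 0.03667 L/cmH2O = 0.2238 s.
Fraction remaining at end-expiration = e^(−Te/τ) = e^(−0.25/0.2238) = 0.3272 → 32.72%.

32.7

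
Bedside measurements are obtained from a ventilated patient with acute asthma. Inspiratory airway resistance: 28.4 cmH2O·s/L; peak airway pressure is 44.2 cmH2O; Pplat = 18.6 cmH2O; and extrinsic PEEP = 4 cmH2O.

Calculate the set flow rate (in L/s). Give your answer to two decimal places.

0.90

flow = (PIP − Pplat) / Raw = 25.6 / 28.4 = 0.9014 L/s.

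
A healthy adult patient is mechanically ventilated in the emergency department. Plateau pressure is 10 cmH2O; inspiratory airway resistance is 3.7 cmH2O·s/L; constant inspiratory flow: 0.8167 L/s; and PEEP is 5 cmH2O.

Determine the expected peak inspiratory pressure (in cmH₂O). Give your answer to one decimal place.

PIP = Pplat + Raw × flow = 10 + 3.7 × 0.8167 = 10 + 3.022 = 13.022 cmH2O.

13.0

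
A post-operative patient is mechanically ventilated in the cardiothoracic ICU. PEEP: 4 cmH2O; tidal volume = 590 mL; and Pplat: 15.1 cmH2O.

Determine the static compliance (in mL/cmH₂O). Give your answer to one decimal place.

53.2

Cstat = Vt / (Pplat − PEEP) = 590 / (15.1 − 4) = 590 / 11.1 = 53.153 mL/cmH2O.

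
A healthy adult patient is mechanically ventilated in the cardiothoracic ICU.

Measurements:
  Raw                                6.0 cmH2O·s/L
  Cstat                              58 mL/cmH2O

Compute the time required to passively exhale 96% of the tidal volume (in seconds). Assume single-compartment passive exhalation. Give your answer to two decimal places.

τ = R × C = 6.0 × 58 mL/cmH2O = 6.0 × 0.058 L/cmH2O = 0.348 s.
Exhaled fraction f = 1 − e^(−t/τ) → t = −τ·ln(1 − f) = −0.348·ln(0.04) = 1.12 s.

1.12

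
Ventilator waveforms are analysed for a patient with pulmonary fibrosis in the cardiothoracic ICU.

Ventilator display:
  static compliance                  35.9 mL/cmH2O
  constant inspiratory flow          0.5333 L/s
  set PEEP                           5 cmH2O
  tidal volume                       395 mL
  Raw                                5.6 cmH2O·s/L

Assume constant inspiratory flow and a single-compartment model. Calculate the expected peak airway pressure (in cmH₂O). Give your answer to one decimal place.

Equation of motion (constant flow): PIP = Vt/C + R·V̇ + PEEP.
PIP = 395/35.9 + 5.6×0.5333 + 5 = 11.003 + 2.986 + 5 = 18.989 cmH2O.

19.0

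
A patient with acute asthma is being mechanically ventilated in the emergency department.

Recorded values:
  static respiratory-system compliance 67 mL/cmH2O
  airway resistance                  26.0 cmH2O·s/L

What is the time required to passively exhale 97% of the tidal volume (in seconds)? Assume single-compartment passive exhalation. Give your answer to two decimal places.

6.11

τ = R × C = 26.0 × 67 mL/cmH2O = 26.0 × 0.067 L/cmH2O = 1.742 s.
Exhaled fraction f = 1 − e^(−t/τ) → t = −τ·ln(1 − f) = −1.742·ln(0.03) = 6.108 s.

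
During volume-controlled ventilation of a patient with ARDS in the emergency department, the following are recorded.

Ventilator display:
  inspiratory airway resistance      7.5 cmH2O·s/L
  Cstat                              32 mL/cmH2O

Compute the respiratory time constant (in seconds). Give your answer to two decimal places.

τ = R × C = 7.5 × 32 mL/cmH2O = 7.5 × 0.032 L/cmH2O = 0.24 s.

0.24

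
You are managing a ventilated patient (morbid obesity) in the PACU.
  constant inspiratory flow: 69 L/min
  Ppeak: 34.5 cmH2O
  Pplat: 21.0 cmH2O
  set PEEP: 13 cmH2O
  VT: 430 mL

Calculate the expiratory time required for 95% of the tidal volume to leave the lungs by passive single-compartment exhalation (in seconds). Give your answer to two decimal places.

Flow: 69 L/min ÷ 60 = 1.15 L/s.
R = (PIP − Pplat)/V̇ = (34.5 − 21.0) / 1.15 = 13.5/1.15 = 11.739 cmH2O·s/L.
C = Vt/(Pplat − PEEP) = 430.0 / (21.0 − 13) = 430.0/8.0 = 53.75 mL/cmH2O.
τ = R × C = 11.739 × 0.05375 L/cmH2O = 0.631 s.
t = −τ·ln(1 − 0.95) = −0.631·ln(0.05) = 1.89 s.

1.89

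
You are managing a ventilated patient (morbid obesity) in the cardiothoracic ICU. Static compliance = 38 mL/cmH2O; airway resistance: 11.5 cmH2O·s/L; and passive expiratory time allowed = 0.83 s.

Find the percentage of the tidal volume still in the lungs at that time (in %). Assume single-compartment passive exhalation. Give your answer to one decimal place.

τ = R × C = 11.5 × 38 mL/cmH2O = 11.5 × 0.038 L/cmH2O = 0.437 s.
Passive exhalation: V(t)/V₀ = e^(−t/τ) = e^(−0.83/0.437) = 0.1497.
Fraction remaining = 0.1497 → 14.97%.

15.0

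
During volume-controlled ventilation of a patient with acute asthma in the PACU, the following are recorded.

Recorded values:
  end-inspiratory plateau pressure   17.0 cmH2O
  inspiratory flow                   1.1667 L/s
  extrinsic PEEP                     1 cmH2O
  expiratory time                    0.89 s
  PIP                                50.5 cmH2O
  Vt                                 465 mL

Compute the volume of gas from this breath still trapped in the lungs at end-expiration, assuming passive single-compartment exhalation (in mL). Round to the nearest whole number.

160

R = (PIP − Pplat)/V̇ = (50.5 − 17.0) / 1.1667 = 33.5/1.1667 = 28.713 cmH2O·s/L.
C = Vt/(Pplat − PEEP) = 465.0 / (17.0 − 1) = 465.0/16.0 = 29.063 mL/cmH2O.
τ = R × C = 28.713 × 0.02906 L/cmH2O = 0.8344 s.
Fraction remaining = e^(−Te/τ) = e^(−0.89/0.8344) = 0.3442.
Trapped volume = 465.0 × 0.3442 = 160.05 mL.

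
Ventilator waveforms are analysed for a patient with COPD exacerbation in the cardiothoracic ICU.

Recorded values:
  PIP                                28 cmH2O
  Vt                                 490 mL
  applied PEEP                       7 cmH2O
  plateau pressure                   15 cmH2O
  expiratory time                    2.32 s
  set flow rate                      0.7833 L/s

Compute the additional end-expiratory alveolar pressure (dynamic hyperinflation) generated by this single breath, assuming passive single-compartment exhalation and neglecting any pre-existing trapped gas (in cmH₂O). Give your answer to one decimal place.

R = (PIP − Pplat)/V̇ = (28 − 15) / 0.7833 = 13.0/0.7833 = 16.596 cmH2O·s/L.
C = Vt/(Pplat − PEEP) = 490.0 / (15 − 7) = 490.0/8.0 = 61.25 mL/cmH2O.
τ = R × C = 16.596 × 0.06125 L/cmH2O = 1.017 s.
Fraction remaining = e^(−Te/τ) = e^(−2.32/1.017) = 0.1022; trapped volume = 490.0 × 0.1022 = 50.078 mL.
Additional alveolar pressure from trapping ≈ V_trapped / C = 50.078 / 61.25 = 0.8176 cmH2O.

0.8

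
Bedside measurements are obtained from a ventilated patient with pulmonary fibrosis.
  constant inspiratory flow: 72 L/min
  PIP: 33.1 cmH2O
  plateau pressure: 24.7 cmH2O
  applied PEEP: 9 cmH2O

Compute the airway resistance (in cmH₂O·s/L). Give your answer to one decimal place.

7.0

Flow: 72 L/min ÷ 60 = 1.2 L/s.
Raw = (PIP − Pplat) / flow = (33.1 − 24.7) / 1.2 = 8.4 / 1.2 = 7.0 cmH2O·s/L.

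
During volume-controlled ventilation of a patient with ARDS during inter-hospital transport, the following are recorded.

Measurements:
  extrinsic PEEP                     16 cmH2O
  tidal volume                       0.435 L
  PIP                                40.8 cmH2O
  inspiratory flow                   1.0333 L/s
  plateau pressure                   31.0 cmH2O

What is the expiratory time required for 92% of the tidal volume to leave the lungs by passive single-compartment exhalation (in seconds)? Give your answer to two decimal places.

R = (PIP − Pplat)/V̇ = (40.8 − 31.0) / 1.0333 = 9.8/1.0333 = 9.484 cmH2O·s/L.
C = Vt/(Pplat − PEEP) = 435.0 / (31.0 − 16) = 435.0/15.0 = 29.0 mL/cmH2O.
τ = R × C = 9.484 × 0.029 L/cmH2O = 0.275 s.
t = −τ·ln(1 − 0.92) = −0.275·ln(0.08) = 0.6946 s.

0.69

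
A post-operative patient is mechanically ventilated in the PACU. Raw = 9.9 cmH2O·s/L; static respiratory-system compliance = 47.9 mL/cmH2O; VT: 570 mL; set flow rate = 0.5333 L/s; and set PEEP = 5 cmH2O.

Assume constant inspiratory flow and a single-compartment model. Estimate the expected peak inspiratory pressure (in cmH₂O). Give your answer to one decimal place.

Equation of motion (constant flow): PIP = Vt/C + R·V̇ + PEEP.
PIP = 570/47.9 + 9.9×0.5333 + 5 = 11.9 + 5.28 + 5 = 22.18 cmH2O.

22.2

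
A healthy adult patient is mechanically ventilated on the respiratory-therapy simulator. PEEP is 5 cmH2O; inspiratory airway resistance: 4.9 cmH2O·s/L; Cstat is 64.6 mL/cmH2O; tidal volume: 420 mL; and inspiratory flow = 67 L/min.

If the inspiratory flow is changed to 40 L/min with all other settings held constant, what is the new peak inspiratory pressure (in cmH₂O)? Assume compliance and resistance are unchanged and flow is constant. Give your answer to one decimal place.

Flow: 67 L/min ÷ 60 = 1.1167 L/s.
New flow: 40 L/min ÷ 60 = 0.6667 L/s.
PIP = Vt/C + R·V̇ + PEEP (constant-flow equation of motion).
Only the resistive term changes: ΔPIP = R × ΔV̇ = 4.9 × (0.6667 − 1.1167) = 4.9 × -0.45 = -2.205 cmH2O.
Original PIP = 420/64.6 + 4.9×1.1167 + 5 = 16.973 cmH2O; new PIP = 16.973 + (-2.205) = 14.768 cmH2O.

14.8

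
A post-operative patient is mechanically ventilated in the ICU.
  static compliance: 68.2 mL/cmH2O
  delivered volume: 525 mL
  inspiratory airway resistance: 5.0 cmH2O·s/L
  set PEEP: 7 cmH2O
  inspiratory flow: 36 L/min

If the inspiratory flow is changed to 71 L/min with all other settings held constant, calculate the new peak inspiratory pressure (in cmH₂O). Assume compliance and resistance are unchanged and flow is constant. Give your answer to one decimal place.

Flow: 36 L/min ÷ 60 = 0.6 L/s.
New flow: 71 L/min ÷ 60 = 1.1833 L/s.
PIP = Vt/C + R·V̇ + PEEP (constant-flow equation of motion).
Only the resistive term changes: ΔPIP = R × ΔV̇ = 5.0 × (1.1833 − 0.6) = 5.0 × 0.5833 = 2.917 cmH2O.
Original PIP = 525/68.2 + 5.0×0.6 + 7 = 17.698 cmH2O; new PIP = 17.698 + (2.917) = 20.615 cmH2O.

20.6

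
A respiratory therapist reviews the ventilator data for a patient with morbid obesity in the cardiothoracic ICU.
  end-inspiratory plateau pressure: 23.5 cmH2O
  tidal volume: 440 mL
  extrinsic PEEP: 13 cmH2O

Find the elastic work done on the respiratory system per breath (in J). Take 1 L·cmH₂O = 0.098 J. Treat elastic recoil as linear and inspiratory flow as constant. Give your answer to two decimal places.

Elastic work ≈ ½ × (Pplat − PEEP) × Vt = 0.5 × (23.5 − 13) × 0.440 L = 0.5 × 10.5 × 0.440 = 2.31 L·cmH2O.
× 0.098 J/(L·cmH2O) → 0.2264 J.

0.23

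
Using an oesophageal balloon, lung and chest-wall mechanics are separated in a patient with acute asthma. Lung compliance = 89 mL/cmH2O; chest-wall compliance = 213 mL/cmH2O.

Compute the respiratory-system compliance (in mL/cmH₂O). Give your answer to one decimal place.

Lung and chest wall are elastances in series: 1/Crs = 1/CL + 1/Ccw.
1/Crs = 1/89 + 1/213 = 0.01593.
Crs = 62.775 mL/cmH2O.

62.8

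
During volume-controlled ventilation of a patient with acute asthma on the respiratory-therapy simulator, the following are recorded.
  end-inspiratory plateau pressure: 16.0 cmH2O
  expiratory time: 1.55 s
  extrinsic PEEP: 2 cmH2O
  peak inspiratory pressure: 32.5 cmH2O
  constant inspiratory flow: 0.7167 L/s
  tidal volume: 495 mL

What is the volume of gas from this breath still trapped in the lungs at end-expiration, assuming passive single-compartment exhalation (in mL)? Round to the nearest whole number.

R = (PIP − Pplat)/V̇ = (32.5 − 16.0) / 0.7167 = 16.5/0.7167 = 23.022 cmH2O·s/L.
C = Vt/(Pplat − PEEP) = 495.0 / (16.0 − 2) = 495.0/14.0 = 35.357 mL/cmH2O.
τ = R × C = 23.022 × 0.03536 L/cmH2O = 0.8141 s.
Fraction remaining = e^(−Te/τ) = e^(−1.55/0.8141) = 0.149.
Trapped volume = 495.0 × 0.149 = 73.755 mL.

74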